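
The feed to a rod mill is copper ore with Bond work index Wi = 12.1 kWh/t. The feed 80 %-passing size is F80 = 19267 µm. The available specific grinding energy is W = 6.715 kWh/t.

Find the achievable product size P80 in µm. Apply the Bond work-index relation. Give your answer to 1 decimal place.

P80 = 254.4 µm

Bond:  W = 10 Wi (1/√P − 1/√F)
⇒ 1/√P80 = W/(10·Wi) + 1/√F80
  = 6.7150/(10·12.1) + 1/√19267 = 0.055496 + 0.007204 = 0.062700
P80 = (1/0.062700)² = 15.9489² = 254.37 µm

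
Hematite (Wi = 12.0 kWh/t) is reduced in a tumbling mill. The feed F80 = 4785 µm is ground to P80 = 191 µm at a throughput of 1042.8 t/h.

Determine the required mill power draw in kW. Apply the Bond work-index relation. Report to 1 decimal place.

W = 10 Wi / √P80 − 10 Wi / √F80
W = 10·12.0·(1/√191 − 1/√4785) = 10·12.0·(0.057901) = 6.9481 kWh/t
Power = W × throughput = 6.9481 kWh/t × 1042.8 t/h = 7245.5 kW

P = 7245.5 kW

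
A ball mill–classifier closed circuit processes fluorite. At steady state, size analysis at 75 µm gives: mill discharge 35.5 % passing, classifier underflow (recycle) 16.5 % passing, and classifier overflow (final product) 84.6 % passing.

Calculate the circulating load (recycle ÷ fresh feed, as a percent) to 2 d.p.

Balance %-passing 75 µm (r = R/F):
r = (o − d)/(d − u)
r = (84.6 − 35.5)/(35.5 − 16.5) = 49.1/19.0 = 2.5842
CL = 100·r = 258.42 %

CL = 258.42 %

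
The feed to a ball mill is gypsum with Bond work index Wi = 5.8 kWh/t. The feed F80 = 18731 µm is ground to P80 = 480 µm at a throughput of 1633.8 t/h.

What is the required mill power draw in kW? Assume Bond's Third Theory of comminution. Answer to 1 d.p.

P = 3632.8 kW

W = 10·Wi·(P80^(-½) − F80^(-½))
W = 10·5.8·(1/√480 − 1/√18731) = 10·5.8·(0.038337) = 2.2235 kWh/t
P_mill = W·ṁ = 2.2235·1633.8 = 3632.8 kW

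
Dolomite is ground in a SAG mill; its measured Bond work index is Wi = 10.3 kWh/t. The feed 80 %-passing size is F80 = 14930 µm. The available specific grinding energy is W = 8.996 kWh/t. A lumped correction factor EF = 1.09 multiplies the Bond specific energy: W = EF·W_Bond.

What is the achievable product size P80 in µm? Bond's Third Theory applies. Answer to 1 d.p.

W_Bond = 10·Wi·(1/√P₈₀ − 1/√F₈₀)
W_Bond = W / EF = 8.996 / 1.09 = 8.2532 kWh/t
P80^-0.5 = F80^-0.5 + W_Bond/(10 Wi)
  = 8.2532/(10·10.3) + 1/√14930 = 0.080128 + 0.008184 = 0.088312
P80 = (1/0.088312)² = 11.3234² = 128.22 µm

P80 = 128.2 µm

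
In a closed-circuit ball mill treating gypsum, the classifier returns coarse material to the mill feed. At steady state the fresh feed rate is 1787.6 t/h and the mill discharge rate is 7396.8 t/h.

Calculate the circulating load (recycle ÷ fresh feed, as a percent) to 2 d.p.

CL = 313.78 %

M = F + R at steady state, so:
R = M − F = 7396.8 − 1787.6 = 5609.2 t/h
CL = 100·R/F = 100·5609.2/1787.6 = 313.78 %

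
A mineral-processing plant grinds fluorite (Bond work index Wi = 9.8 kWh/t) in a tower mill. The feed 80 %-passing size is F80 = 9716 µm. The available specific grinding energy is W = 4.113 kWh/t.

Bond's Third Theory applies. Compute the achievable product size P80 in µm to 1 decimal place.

Bond:  W = 10 Wi (1/√P − 1/√F)
P80^(−½) = W/(10 Wi) + F80^(−½)
  = 4.1130/(10·9.8) + 1/√9716 = 0.041969 + 0.010145 = 0.052114
P80 = (1/0.052114)² = 19.1885² = 368.20 µm

P80 = 368.2 µm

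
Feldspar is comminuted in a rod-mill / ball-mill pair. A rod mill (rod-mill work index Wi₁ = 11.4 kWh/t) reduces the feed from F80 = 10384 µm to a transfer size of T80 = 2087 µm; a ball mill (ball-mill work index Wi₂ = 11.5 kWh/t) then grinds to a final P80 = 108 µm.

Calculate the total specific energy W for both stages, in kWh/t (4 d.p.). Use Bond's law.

W = 9.9253 kWh/t

W = 10 Wi (P80^-0.5 − F80^-0.5)
Stage 1 (10384→2087 µm, Wi₁=11.4): W₁ = 10·11.4·(0.021890 − 0.009813) = 1.3767 kWh/t
Stage 2 (2087→108 µm, Wi₂=11.5): W₂ = 10·11.5·(0.096225 − 0.021890) = 8.5486 kWh/t
W = W₁ + W₂ = 1.3767 + 8.5486 = 9.9253 kWh/t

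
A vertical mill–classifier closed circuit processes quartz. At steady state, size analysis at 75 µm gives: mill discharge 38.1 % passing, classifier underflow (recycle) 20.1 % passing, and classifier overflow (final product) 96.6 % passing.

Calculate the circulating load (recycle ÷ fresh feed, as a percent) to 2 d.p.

CL = 325.00 %

Let r = R/F. Size balance at 75 µm:
d + r·d = r·u + o → r(d−u) = o−d
r = (96.6 − 38.1)/(38.1 − 20.1) = 58.5/18.0 = 3.2500
CL = 100·r = 325.00 %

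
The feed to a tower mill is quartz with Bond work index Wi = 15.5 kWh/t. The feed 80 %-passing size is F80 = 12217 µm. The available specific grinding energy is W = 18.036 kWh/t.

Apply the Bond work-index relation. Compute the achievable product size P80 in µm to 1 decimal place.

W = 10 Wi (1/√P80 − 1/√F80)  [Bond]
⇒ 1/√P80 = W/(10·Wi) + 1/√F80
  = 18.0360/(10·15.5) + 1/√12217 = 0.116361 + 0.009047 = 0.125409
P80 = (1/0.125409)² = 7.9739² = 63.58 µm

P80 = 63.6 µm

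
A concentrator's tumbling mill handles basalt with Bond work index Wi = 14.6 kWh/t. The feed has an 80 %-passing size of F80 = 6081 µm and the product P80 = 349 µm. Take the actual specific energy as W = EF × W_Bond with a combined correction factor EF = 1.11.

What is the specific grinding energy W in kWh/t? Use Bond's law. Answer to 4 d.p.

Bond: W = 10·Wi·(1/√P80 − 1/√F80)
1/√349 = 0.053529;  1/√6081 = 0.012824
W = 10·14.6·(0.053529 − 0.012824) = 5.9429 kWh/t
With EF = 1.11: W = 5.9429·1.11 = 6.5967 kWh/t

W = 6.5967 kWh/t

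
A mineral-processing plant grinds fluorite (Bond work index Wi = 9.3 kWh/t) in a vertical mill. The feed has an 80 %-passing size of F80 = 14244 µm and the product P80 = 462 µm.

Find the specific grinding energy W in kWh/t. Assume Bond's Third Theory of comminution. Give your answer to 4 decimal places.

W = 10 Wi (P80^-0.5 − F80^-0.5)
1/√462 = 0.046524;  1/√14244 = 0.008379
W = 10·9.3·(0.046524 − 0.008379) = 3.5475 kWh/t

W = 3.5475 kWh/t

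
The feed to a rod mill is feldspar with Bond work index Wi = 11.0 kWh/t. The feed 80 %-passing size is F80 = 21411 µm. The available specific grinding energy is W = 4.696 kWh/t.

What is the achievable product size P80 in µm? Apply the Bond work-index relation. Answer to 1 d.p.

W = 10·Wi·[P80^(−½) − F80^(−½)]
P80^-0.5 = F80^-0.5 + W/(10 Wi)
  = 4.6960/(10·11.0) + 1/√21411 = 0.042691 + 0.006834 = 0.049525
P80 = (1/0.049525)² = 20.1918² = 407.71 µm

P80 = 407.7 µm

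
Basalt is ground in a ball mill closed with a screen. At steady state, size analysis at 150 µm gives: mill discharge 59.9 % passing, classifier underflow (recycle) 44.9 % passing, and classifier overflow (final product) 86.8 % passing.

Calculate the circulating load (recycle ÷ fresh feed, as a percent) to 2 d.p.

CL = 179.33 %

Mass balance on the −150 µm fraction:
(1+r)d = ru + o → r = (o−d)/(d−u)
r = (86.8 − 59.9)/(59.9 − 44.9) = 26.9/15.0 = 1.7933
CL = 100·r = 179.33 %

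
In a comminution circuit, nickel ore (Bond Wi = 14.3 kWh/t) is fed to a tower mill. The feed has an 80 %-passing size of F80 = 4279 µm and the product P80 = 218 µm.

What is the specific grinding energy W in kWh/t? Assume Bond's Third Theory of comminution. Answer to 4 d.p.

Bond: W = 10·Wi·(1/√P80 − 1/√F80)
1/√218 = 0.067729;  1/√4279 = 0.015287
W = 10·14.3·(0.067729 − 0.015287) = 7.4991 kWh/t

W = 7.4991 kWh/t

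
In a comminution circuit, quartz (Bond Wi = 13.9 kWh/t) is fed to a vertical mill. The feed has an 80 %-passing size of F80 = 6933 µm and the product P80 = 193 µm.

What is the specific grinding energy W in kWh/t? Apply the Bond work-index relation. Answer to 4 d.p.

W = 8.3361 kWh/t

W = 10 Wi (P80^-0.5 − F80^-0.5)
1/√193 = 0.071982;  1/√6933 = 0.012010
W = 10·13.9·(0.071982 − 0.012010) = 8.3361 kWh/t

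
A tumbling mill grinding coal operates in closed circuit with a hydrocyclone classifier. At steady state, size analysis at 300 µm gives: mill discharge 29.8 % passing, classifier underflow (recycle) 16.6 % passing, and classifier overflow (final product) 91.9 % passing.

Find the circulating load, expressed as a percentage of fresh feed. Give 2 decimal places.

CL = 470.45 %

Let r = R/F. Size balance at 300 µm:
(1+r)·d = r·u + o ⇒ r = (o−d)/(d−u)
r = (91.9 − 29.8)/(29.8 − 16.6) = 62.1/13.2 = 4.7045
CL = 100·r = 470.45 %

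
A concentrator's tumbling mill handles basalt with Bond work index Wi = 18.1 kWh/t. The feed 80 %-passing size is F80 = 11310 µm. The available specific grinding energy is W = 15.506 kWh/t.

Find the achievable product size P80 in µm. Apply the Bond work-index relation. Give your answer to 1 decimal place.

W = 10·Wi·[P80^(−½) − F80^(−½)]
1/√P80 = 1/√F80 + W/(10·Wi)
  = 15.5060/(10·18.1) + 1/√11310 = 0.085669 + 0.009403 = 0.095072
P80 = (1/0.095072)² = 10.5184² = 110.64 µm

P80 = 110.6 µm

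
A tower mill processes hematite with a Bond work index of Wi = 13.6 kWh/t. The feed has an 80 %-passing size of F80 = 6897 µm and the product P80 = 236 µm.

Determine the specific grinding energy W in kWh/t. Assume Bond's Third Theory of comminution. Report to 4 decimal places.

Bond:  W = 10 Wi (1/√P − 1/√F)
1/√236 = 0.065094;  1/√6897 = 0.012041
W = 10·13.6·(0.065094 − 0.012041) = 7.2152 kWh/t

W = 7.2152 kWh/t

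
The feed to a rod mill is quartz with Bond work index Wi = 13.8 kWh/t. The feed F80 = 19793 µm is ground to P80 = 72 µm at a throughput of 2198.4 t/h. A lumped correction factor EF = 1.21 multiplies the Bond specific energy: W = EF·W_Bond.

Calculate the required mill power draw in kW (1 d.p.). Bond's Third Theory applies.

P = 40652.6 kW

W = 10 Wi / √P80 − 10 Wi / √F80
W = 10·13.8·(1/√72 − 1/√19793) = 10·13.8·(0.110743) = 15.2826 kWh/t
Apply correction: 15.2826 × 1.21 = 18.4919 kWh/t
P_mill = W·ṁ = 18.4919·2198.4 = 40652.6 kW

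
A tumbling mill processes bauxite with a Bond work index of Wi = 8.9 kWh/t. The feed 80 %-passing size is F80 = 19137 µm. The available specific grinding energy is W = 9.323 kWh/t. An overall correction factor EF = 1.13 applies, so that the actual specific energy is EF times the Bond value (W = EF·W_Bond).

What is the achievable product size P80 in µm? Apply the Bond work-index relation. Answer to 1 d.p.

P80 = 100.1 µm

W = 10·Wi·(P80^(-½) − F80^(-½))
W_Bond = W / EF = 9.323 / 1.13 = 8.2504 kWh/t
⇒ 1/√P80 = W_Bond/(10·Wi) + 1/√F80
  = 8.2504/(10·8.9) + 1/√19137 = 0.092702 + 0.007229 = 0.099930
P80 = (1/0.099930)² = 10.0070² = 100.14 µm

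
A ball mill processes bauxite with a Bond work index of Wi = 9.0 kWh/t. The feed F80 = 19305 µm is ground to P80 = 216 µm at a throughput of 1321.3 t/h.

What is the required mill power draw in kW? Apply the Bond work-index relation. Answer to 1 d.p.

P = 7235.4 kW

W = 10·Wi·(P80^(-½) − F80^(-½))
W = 10·9.0·(1/√216 − 1/√19305) = 10·9.0·(0.060844) = 5.4760 kWh/t
P = W·T = 5.4760·1321.3 = 7235.4 kW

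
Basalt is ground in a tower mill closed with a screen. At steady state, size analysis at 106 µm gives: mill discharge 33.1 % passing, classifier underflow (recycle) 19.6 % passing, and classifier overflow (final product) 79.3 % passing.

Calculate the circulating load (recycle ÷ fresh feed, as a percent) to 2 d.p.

CL = 342.22 %

Let r = R/F. Size balance at 106 µm:
Fd + Rd = Ru + Fo ⇒ R/F = (o−d)/(d−u)
r = (79.3 − 33.1)/(33.1 − 19.6) = 46.2/13.5 = 3.4222
CL = 100·r = 342.22 %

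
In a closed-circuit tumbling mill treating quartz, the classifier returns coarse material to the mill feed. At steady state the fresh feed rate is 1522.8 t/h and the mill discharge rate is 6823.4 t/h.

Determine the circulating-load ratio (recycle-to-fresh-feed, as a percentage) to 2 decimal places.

M = F + R at steady state, so:
R = M − F = 6823.4 − 1522.8 = 5300.6 t/h
CL = 100·R/F = 100·5300.6/1522.8 = 348.08 %

CL = 348.08 %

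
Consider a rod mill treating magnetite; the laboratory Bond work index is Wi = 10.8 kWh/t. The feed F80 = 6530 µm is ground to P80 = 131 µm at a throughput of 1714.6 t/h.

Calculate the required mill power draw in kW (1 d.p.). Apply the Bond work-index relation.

P = 13887.4 kW

W = 10·Wi·(P80^(-½) − F80^(-½))
W = 10·10.8·(1/√131 − 1/√6530) = 10·10.8·(0.074995) = 8.0995 kWh/t
Mill draw = 8.0995 × 1714.6 = 13887.4 kW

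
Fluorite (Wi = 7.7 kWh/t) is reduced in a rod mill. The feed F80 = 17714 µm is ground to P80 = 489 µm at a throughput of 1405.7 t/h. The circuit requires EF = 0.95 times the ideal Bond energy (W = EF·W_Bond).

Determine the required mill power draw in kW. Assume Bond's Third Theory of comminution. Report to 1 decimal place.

P = 3877.4 kW

W = 10 Wi (1/√P80 − 1/√F80)  [Bond]
W = 10·7.7·(1/√489 − 1/√17714) = 10·7.7·(0.037708) = 2.9035 kWh/t
W_actual = 0.95 × 2.9035 = 2.7583 kWh/t
Power = W × throughput = 2.7583 kWh/t × 1405.7 t/h = 3877.4 kW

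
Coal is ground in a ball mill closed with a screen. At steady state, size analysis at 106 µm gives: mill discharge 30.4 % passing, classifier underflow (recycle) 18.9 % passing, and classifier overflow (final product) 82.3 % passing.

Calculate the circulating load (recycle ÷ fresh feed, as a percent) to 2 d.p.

CL = 451.30 %

Let r = R/F. Size balance at 106 µm:
r = (o − d)/(d − u)
r = (82.3 − 30.4)/(30.4 − 18.9) = 51.9/11.5 = 4.5130
CL = 100·r = 451.30 %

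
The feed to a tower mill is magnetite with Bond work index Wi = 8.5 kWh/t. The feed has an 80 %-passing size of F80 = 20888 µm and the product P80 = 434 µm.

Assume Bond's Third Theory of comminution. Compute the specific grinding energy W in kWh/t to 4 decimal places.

W = 10 Wi (P80^-0.5 − F80^-0.5)
1/√434 = 0.048002;  1/√20888 = 0.006919
W = 10·8.5·(0.048002 − 0.006919) = 3.4920 kWh/t

W = 3.4920 kWh/t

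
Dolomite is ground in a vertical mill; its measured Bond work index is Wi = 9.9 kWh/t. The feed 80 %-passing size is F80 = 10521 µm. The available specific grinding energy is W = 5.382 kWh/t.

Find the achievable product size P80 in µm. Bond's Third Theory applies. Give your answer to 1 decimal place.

Bond:  W = 10 Wi (1/√P − 1/√F)
P80^-0.5 = F80^-0.5 + W/(10 Wi)
  = 5.3820/(10·9.9) + 1/√10521 = 0.054364 + 0.009749 = 0.064113
P80 = (1/0.064113)² = 15.5975² = 243.28 µm

P80 = 243.3 µm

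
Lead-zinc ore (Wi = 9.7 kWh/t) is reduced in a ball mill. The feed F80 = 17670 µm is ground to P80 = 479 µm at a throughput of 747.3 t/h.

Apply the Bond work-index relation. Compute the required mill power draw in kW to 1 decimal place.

Bond: W = 10·Wi·(1/√P80 − 1/√F80)
W = 10·9.7·(1/√479 − 1/√17670) = 10·9.7·(0.038168) = 3.7023 kWh/t
Power = W × throughput = 3.7023 kWh/t × 747.3 t/h = 2766.7 kW

P = 2766.7 kW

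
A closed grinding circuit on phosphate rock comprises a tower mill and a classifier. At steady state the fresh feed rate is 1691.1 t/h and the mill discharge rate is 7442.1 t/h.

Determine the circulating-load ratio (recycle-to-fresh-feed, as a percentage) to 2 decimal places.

Mill node: discharge = fresh + recycle.
R = M − F = 7442.1 − 1691.1 = 5751.0 t/h
CL = 100·R/F = 100·5751.0/1691.1 = 340.07 %

CL = 340.07 %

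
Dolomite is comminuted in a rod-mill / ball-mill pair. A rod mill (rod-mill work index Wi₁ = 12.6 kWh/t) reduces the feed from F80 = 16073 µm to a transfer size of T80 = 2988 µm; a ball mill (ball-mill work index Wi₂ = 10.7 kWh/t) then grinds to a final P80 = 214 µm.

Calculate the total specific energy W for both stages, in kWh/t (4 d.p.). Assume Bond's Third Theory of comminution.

W = 6.6681 kWh/t

W = 10 Wi (1/√P80 − 1/√F80)  [Bond]
Stage 1 (16073→2988 µm, Wi₁=12.6): W₁ = 10·12.6·(0.018294 − 0.007888) = 1.3112 kWh/t
Stage 2 (2988→214 µm, Wi₂=10.7): W₂ = 10·10.7·(0.068359 − 0.018294) = 5.3569 kWh/t
W = W₁ + W₂ = 1.3112 + 5.3569 = 6.6681 kWh/t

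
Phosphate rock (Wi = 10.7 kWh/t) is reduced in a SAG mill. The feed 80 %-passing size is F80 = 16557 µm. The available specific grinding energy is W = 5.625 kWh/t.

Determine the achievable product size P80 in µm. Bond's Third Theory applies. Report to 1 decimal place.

W_Bond = 10·Wi·(1/√P₈₀ − 1/√F₈₀)
⇒ 1/√P80 = W/(10·Wi) + 1/√F80
  = 5.6250/(10·10.7) + 1/√16557 = 0.052570 + 0.007772 = 0.060342
P80 = (1/0.060342)² = 16.5723² = 274.64 µm

P80 = 274.6 µm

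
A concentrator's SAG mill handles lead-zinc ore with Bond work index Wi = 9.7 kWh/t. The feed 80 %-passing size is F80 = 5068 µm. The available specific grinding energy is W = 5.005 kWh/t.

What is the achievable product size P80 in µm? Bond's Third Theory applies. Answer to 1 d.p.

W = 10 Wi (P80^-0.5 − F80^-0.5)
P80^-0.5 = F80^-0.5 + W/(10 Wi)
  = 5.0050/(10·9.7) + 1/√5068 = 0.051598 + 0.014047 = 0.065645
P80 = (1/0.065645)² = 15.2335² = 232.06 µm

P80 = 232.1 µm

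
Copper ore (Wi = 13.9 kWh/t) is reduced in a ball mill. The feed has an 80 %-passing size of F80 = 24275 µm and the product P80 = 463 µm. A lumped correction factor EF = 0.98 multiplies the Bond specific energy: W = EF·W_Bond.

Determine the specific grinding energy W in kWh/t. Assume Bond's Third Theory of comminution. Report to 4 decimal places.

W = 5.4564 kWh/t

W = 10 Wi / √P80 − 10 Wi / √F80
1/√463 = 0.046474;  1/√24275 = 0.006418
W = 10·13.9·(0.046474 − 0.006418) = 5.5677 kWh/t
With EF = 0.98: W = 5.5677·0.98 = 5.4564 kWh/t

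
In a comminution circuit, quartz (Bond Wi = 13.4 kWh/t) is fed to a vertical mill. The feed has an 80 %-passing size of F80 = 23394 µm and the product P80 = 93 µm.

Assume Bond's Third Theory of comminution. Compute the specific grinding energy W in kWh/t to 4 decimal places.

W = 13.0191 kWh/t

W = 10 Wi (P80^-0.5 − F80^-0.5)
1/√93 = 0.103695;  1/√23394 = 0.006538
W = 10·13.4·(0.103695 − 0.006538) = 13.0191 kWh/t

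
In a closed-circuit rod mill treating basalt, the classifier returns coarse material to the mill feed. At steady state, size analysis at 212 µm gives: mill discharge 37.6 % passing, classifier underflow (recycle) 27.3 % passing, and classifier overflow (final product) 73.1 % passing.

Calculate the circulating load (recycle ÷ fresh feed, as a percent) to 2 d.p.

CL = 344.66 %

Balance %-passing 212 µm (r = R/F):
Fd + Rd = Ru + Fo ⇒ R/F = (o−d)/(d−u)
r = (73.1 − 37.6)/(37.6 − 27.3) = 35.5/10.3 = 3.4466
CL = 100·r = 344.66 %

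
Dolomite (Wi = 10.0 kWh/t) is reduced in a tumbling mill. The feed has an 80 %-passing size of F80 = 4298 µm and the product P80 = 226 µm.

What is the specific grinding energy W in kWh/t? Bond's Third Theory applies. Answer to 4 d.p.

Bond: W = 10·Wi·(1/√P80 − 1/√F80)
1/√226 = 0.066519;  1/√4298 = 0.015253
W = 10·10.0·(0.066519 − 0.015253) = 5.1266 kWh/t

W = 5.1266 kWh/t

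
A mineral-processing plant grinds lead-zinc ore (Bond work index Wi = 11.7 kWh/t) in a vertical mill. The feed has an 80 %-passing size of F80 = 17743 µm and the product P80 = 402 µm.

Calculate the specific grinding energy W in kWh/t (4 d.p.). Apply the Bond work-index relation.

W = 4.9571 kWh/t

W = 10 Wi / √P80 − 10 Wi / √F80
1/√402 = 0.049875;  1/√17743 = 0.007507
W = 10·11.7·(0.049875 − 0.007507) = 4.9571 kWh/t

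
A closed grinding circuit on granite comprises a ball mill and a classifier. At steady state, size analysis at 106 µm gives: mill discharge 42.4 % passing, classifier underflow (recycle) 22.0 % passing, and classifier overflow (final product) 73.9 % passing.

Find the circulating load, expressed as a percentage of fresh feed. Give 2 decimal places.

CL = 154.41 %

Let r = R/F. Size balance at 106 µm:
(1+r)d = ru + o → r = (o−d)/(d−u)
r = (73.9 − 42.4)/(42.4 − 22.0) = 31.5/20.4 = 1.5441
CL = 100·r = 154.41 %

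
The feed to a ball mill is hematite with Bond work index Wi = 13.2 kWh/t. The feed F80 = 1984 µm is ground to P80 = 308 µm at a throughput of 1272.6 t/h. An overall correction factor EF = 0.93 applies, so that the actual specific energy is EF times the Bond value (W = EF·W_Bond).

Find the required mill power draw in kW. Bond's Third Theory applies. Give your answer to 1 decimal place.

P = 5394.4 kW

W = 10 Wi (1/√P80 − 1/√F80)  [Bond]
W = 10·13.2·(1/√308 − 1/√1984) = 10·13.2·(0.034530) = 4.5579 kWh/t
W_actual = 0.93 × 4.5579 = 4.2389 kWh/t
Mill draw = 4.2389 × 1272.6 = 5394.4 kW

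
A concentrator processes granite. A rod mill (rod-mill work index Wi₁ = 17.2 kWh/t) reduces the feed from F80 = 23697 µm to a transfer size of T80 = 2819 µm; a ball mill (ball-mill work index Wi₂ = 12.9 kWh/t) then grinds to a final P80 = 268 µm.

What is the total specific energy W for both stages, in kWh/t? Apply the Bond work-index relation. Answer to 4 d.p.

W = 7.5725 kWh/t

W_Bond = 10·Wi·(1/√P₈₀ − 1/√F₈₀)
Stage 1 (23697→2819 µm, Wi₁=17.2): W₁ = 10·17.2·(0.018834 − 0.006496) = 2.1222 kWh/t
Stage 2 (2819→268 µm, Wi₂=12.9): W₂ = 10·12.9·(0.061085 − 0.018834) = 5.4503 kWh/t
W = W₁ + W₂ = 2.1222 + 5.4503 = 7.5725 kWh/t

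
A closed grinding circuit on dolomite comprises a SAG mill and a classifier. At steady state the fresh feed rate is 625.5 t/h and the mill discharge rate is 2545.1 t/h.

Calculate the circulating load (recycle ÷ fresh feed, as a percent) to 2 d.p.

Mill node: discharge = fresh + recycle.
R = M − F = 2545.1 − 625.5 = 1919.6 t/h
CL = 100·R/F = 100·1919.6/625.5 = 306.89 %

CL = 306.89 %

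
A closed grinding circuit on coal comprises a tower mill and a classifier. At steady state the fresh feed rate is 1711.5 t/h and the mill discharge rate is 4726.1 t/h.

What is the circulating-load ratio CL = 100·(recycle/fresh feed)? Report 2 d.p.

CL = 176.14 %

M = F + R at steady state, so:
R = M − F = 4726.1 − 1711.5 = 3014.6 t/h
CL = 100·R/F = 100·3014.6/1711.5 = 176.14 %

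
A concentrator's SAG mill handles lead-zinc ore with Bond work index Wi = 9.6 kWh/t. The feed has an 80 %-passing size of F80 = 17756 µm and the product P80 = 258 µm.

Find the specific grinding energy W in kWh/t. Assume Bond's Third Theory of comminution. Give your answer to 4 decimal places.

W = 10 Wi / √P80 − 10 Wi / √F80
1/√258 = 0.062257;  1/√17756 = 0.007505
W = 10·9.6·(0.062257 − 0.007505) = 5.2563 kWh/t

W = 5.2563 kWh/t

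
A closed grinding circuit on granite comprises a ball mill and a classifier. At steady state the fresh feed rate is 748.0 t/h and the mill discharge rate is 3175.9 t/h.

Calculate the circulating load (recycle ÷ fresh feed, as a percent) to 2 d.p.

M = F + R at steady state, so:
R = M − F = 3175.9 − 748.0 = 2427.9 t/h
CL = 100·R/F = 100·2427.9/748.0 = 324.59 %

CL = 324.59 %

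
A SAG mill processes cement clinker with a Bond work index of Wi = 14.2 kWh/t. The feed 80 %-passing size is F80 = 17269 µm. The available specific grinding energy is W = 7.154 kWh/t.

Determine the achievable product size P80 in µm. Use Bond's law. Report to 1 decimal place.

W = 10·Wi·[P80^(−½) − F80^(−½)]
P80^-0.5 = F80^-0.5 + W/(10 Wi)
  = 7.1540/(10·14.2) + 1/√17269 = 0.050380 + 0.007610 = 0.057990
P80 = (1/0.057990)² = 17.2444² = 297.37 µm

P80 = 297.4 µm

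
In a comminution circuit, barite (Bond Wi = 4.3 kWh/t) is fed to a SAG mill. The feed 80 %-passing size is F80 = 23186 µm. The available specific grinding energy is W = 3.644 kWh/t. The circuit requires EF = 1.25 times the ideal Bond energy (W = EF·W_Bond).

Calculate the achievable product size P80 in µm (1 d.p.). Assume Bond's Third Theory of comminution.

W = 10 Wi / √P80 − 10 Wi / √F80
W_Bond = W / EF = 3.644 / 1.25 = 2.9152 kWh/t
P80^(−½) = W_Bond/(10 Wi) + F80^(−½)
  = 2.9152/(10·4.3) + 1/√23186 = 0.067795 + 0.006567 = 0.074363
P80 = (1/0.074363)² = 13.4476² = 180.84 µm

P80 = 180.8 µm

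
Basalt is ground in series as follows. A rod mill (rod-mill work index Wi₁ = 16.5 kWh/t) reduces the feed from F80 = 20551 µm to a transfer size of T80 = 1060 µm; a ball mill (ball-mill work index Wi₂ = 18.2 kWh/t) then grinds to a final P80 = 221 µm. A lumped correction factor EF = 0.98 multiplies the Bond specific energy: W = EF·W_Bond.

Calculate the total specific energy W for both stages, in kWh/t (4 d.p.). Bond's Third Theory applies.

W = 10 Wi (P80^-0.5 − F80^-0.5)
Stage 1 (20551→1060 µm, Wi₁=16.5): W₁ = 10·16.5·(0.030715 − 0.006976) = 3.9170 kWh/t
Stage 2 (1060→221 µm, Wi₂=18.2): W₂ = 10·18.2·(0.067267 − 0.030715) = 6.6526 kWh/t
W = W₁ + W₂ = 3.9170 + 6.6526 = 10.5695 kWh/t
W_actual = 0.98 × 10.5695 = 10.3581 kWh/t

W = 10.3581 kWh/t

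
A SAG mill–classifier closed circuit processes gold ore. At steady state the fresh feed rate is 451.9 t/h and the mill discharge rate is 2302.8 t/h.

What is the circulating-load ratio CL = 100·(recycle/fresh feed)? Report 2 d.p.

Mill node: discharge = fresh + recycle.
R = M − F = 2302.8 − 451.9 = 1850.9 t/h
CL = 100·R/F = 100·1850.9/451.9 = 409.58 %

CL = 409.58 %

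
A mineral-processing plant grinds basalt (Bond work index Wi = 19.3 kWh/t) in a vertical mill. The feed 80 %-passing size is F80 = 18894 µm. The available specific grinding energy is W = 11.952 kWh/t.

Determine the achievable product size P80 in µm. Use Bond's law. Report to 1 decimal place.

W = 10 Wi (P80^-0.5 − F80^-0.5)
P80^(−½) = W/(10 Wi) + F80^(−½)
  = 11.9520/(10·19.3) + 1/√18894 = 0.061927 + 0.007275 = 0.069203
P80 = (1/0.069203)² = 14.4503² = 208.81 µm

P80 = 208.8 µm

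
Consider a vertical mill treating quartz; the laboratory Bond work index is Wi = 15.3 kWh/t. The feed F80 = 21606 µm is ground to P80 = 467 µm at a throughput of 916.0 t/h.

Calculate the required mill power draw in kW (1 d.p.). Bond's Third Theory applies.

P = 5531.8 kW

Bond:  W = 10 Wi (1/√P − 1/√F)
W = 10·15.3·(1/√467 − 1/√21606) = 10·15.3·(0.039471) = 6.0391 kWh/t
P = W·T = 6.0391·916.0 = 5531.8 kW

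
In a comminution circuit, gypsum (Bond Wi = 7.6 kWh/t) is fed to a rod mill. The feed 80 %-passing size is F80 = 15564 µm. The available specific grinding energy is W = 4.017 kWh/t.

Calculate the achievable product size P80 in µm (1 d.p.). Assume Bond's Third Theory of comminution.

P80 = 269.9 µm

Bond:  W = 10 Wi (1/√P − 1/√F)
P80^-0.5 = F80^-0.5 + W/(10 Wi)
  = 4.0170/(10·7.6) + 1/√15564 = 0.052855 + 0.008016 = 0.060871
P80 = (1/0.060871)² = 16.4282² = 269.89 µm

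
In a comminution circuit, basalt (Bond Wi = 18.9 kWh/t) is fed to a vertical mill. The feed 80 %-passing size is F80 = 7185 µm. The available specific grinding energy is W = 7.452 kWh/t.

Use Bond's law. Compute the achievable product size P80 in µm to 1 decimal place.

P80 = 381.1 µm

Bond: W = 10·Wi·(1/√P80 − 1/√F80)
⇒ 1/√P80 = W/(10·Wi) + 1/√F80
  = 7.4520/(10·18.9) + 1/√7185 = 0.039429 + 0.011797 = 0.051226
P80 = (1/0.051226)² = 19.5213² = 381.08 µm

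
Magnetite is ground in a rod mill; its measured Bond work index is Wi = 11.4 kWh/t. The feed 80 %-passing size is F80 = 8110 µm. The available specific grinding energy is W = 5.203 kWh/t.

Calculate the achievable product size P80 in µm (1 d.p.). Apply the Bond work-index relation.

P80 = 310.6 µm

Bond: W = 10·Wi·(1/√P80 − 1/√F80)
⇒ 1/√P80 = W/(10·Wi) + 1/√F80
  = 5.2030/(10·11.4) + 1/√8110 = 0.045640 + 0.011104 = 0.056745
P80 = (1/0.056745)² = 17.6228² = 310.56 µm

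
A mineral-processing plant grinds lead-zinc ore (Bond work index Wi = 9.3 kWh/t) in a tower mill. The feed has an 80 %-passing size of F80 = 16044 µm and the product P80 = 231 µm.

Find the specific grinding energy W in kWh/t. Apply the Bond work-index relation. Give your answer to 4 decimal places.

Bond:  W = 10 Wi (1/√P − 1/√F)
1/√231 = 0.065795;  1/√16044 = 0.007895
W = 10·9.3·(0.065795 − 0.007895) = 5.3847 kWh/t

W = 5.3847 kWh/t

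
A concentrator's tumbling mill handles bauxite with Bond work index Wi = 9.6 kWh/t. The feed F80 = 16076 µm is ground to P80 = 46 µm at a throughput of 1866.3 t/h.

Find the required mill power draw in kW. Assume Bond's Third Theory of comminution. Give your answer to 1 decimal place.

W = 10 Wi (P80^-0.5 − F80^-0.5)
W = 10·9.6·(1/√46 − 1/√16076) = 10·9.6·(0.139555) = 13.3973 kWh/t
Mill draw = 13.3973 × 1866.3 = 25003.3 kW

P = 25003.3 kW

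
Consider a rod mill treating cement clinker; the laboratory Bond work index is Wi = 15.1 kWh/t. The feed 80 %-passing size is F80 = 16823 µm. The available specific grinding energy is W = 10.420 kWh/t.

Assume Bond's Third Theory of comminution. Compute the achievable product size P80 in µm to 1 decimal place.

P80 = 169.9 µm

W_Bond = 10·Wi·(1/√P₈₀ − 1/√F₈₀)
⇒ 1/√P80 = W/(10·Wi) + 1/√F80
  = 10.4200/(10·15.1) + 1/√16823 = 0.069007 + 0.007710 = 0.076717
P80 = (1/0.076717)² = 13.0350² = 169.91 µm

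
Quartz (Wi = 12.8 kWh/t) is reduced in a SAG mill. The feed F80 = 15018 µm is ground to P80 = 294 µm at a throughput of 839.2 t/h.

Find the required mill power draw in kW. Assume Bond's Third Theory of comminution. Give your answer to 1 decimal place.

P = 5388.2 kW

W = 10 Wi / √P80 − 10 Wi / √F80
W = 10·12.8·(1/√294 − 1/√15018) = 10·12.8·(0.050161) = 6.4206 kWh/t
Power = W × throughput = 6.4206 kWh/t × 839.2 t/h = 5388.2 kW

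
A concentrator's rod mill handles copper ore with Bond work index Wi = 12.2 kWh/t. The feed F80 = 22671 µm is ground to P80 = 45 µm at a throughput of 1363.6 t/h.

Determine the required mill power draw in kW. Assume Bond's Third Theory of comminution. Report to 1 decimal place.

W = 10·Wi·(P80^(-½) − F80^(-½))
W = 10·12.2·(1/√45 − 1/√22671) = 10·12.2·(0.142430) = 17.3764 kWh/t
P_mill = W·ṁ = 17.3764·1363.6 = 23694.5 kW

P = 23694.5 kW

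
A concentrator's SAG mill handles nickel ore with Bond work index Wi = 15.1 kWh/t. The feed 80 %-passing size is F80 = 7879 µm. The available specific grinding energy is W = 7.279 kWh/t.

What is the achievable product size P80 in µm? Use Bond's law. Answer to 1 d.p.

P80 = 282.7 µm

Bond: W = 10·Wi·(1/√P80 − 1/√F80)
P80^(−½) = W/(10 Wi) + F80^(−½)
  = 7.2790/(10·15.1) + 1/√7879 = 0.048205 + 0.011266 = 0.059471
P80 = (1/0.059471)² = 16.8149² = 282.74 µm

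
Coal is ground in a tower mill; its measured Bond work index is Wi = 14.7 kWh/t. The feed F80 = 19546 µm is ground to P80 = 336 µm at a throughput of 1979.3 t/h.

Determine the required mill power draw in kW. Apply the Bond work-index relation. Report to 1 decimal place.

P = 13791.9 kW

W = 10 Wi (P80^-0.5 − F80^-0.5)
W = 10·14.7·(1/√336 − 1/√19546) = 10·14.7·(0.047402) = 6.9681 kWh/t
Power = W × throughput = 6.9681 kWh/t × 1979.3 t/h = 13791.9 kW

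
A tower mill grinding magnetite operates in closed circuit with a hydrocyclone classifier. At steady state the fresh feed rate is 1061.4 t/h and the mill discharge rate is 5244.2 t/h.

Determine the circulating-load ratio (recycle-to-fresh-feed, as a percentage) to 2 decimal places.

CL = 394.08 %

M = F + R at steady state, so:
R = M − F = 5244.2 − 1061.4 = 4182.8 t/h
CL = 100·R/F = 100·4182.8/1061.4 = 394.08 %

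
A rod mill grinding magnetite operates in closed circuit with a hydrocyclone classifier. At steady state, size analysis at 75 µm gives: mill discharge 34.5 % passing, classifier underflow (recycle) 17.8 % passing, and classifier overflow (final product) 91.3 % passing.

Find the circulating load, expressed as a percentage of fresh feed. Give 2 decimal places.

Let r = R/F. Size balance at 75 µm:
Fd + Rd = Ru + Fo ⇒ R/F = (o−d)/(d−u)
r = (91.3 − 34.5)/(34.5 − 17.8) = 56.8/16.7 = 3.4012
CL = 100·r = 340.12 %

CL = 340.12 %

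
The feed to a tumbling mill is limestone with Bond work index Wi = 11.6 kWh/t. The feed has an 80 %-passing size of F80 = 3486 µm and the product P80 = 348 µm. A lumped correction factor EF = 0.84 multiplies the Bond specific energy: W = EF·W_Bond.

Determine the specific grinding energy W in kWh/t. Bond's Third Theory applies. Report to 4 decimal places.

Bond:  W = 10 Wi (1/√P − 1/√F)
1/√348 = 0.053606;  1/√3486 = 0.016937
W = 10·11.6·(0.053606 − 0.016937) = 4.2536 kWh/t
Corrected W = EF·W_Bond = 0.84·4.2536 = 3.5730 kWh/t

W = 3.5730 kWh/t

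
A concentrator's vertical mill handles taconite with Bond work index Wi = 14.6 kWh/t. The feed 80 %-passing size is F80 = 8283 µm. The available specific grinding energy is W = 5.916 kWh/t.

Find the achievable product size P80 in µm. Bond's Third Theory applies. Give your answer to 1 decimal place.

P80 = 376.9 µm

W = 10 Wi (1/√P80 − 1/√F80)  [Bond]
P80^-0.5 = F80^-0.5 + W/(10 Wi)
  = 5.9160/(10·14.6) + 1/√8283 = 0.040521 + 0.010988 = 0.051508
P80 = (1/0.051508)² = 19.4144² = 376.92 µm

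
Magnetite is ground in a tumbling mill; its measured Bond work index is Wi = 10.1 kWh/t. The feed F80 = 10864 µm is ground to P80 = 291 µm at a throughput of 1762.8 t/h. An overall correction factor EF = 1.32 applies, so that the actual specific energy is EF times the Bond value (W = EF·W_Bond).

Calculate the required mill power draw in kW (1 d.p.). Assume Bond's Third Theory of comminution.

P = 11522.1 kW

W = 10·Wi·(P80^(-½) − F80^(-½))
W = 10·10.1·(1/√291 − 1/√10864) = 10·10.1·(0.049027) = 4.9517 kWh/t
Apply correction: 4.9517 × 1.32 = 6.5363 kWh/t
Power = W × throughput = 6.5363 kWh/t × 1762.8 t/h = 11522.1 kW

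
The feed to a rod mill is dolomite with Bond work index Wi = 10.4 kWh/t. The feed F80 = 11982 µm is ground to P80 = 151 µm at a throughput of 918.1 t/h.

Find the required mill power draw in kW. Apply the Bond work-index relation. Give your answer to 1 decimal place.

W = 10 Wi (P80^-0.5 − F80^-0.5)
W = 10·10.4·(1/√151 − 1/√11982) = 10·10.4·(0.072243) = 7.5133 kWh/t
P = W·T = 7.5133·918.1 = 6898.0 kW

P = 6898.0 kW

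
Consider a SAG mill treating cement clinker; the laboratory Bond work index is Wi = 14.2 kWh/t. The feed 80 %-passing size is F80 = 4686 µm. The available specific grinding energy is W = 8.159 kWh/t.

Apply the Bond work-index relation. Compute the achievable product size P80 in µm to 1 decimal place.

P80 = 192.5 µm

W = 10·Wi·(P80^(-½) − F80^(-½))
⇒ 1/√P80 = W/(10 Wi) + 1/√F80
  = 8.1590/(10·14.2) + 1/√4686 = 0.057458 + 0.014608 = 0.072066
P80 = (1/0.072066)² = 13.8762² = 192.55 µm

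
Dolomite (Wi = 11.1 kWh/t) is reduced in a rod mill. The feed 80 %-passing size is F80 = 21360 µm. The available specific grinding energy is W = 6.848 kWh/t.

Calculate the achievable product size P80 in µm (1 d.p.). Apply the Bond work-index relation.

P80 = 212.9 µm

Bond: W = 10·Wi·(1/√P80 − 1/√F80)
⇒ 1/√P80 = W/(10·Wi) + 1/√F80
  = 6.8480/(10·11.1) + 1/√21360 = 0.061694 + 0.006842 = 0.068536
P80 = (1/0.068536)² = 14.5909² = 212.89 µm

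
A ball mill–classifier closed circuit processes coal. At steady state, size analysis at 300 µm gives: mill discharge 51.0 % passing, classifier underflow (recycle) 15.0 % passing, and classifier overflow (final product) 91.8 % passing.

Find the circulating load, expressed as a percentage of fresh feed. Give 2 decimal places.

Two-product formula at 300 µm:
d + r·d = r·u + o → r(d−u) = o−d
r = (91.8 − 51.0)/(51.0 − 15.0) = 40.8/36.0 = 1.1333
CL = 100·r = 113.33 %

CL = 113.33 %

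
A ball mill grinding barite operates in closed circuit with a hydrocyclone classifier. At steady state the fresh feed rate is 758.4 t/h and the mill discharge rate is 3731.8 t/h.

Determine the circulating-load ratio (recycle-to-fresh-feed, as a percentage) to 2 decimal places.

Mill node: discharge = fresh + recycle.
R = M − F = 3731.8 − 758.4 = 2973.4 t/h
CL = 100·R/F = 100·2973.4/758.4 = 392.06 %

CL = 392.06 %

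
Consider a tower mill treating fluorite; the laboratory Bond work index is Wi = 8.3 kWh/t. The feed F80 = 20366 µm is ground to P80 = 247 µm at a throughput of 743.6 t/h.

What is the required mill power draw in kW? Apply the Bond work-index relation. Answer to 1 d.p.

P = 3494.6 kW

Bond:  W = 10 Wi (1/√P − 1/√F)
W = 10·8.3·(1/√247 − 1/√20366) = 10·8.3·(0.056621) = 4.6996 kWh/t
P_mill = W·ṁ = 4.6996·743.6 = 3494.6 kW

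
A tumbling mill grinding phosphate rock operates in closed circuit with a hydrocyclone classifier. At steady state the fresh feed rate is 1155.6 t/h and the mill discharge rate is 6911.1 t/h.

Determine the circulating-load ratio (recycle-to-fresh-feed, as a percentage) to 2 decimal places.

CL = 498.05 %

Steady state: M = F + R.
R = M − F = 6911.1 − 1155.6 = 5755.5 t/h
CL = 100·R/F = 100·5755.5/1155.6 = 498.05 %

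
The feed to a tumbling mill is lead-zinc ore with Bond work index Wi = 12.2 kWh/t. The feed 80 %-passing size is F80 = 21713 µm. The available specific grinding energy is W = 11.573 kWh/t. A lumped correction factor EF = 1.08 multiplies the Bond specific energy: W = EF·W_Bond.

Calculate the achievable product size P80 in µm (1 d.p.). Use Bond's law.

W = 10·Wi·(P80^(-½) − F80^(-½))
W_Bond = W / EF = 11.573 / 1.08 = 10.7157 kWh/t
P80^-0.5 = F80^-0.5 + W_Bond/(10 Wi)
  = 10.7157/(10·12.2) + 1/√21713 = 0.087834 + 0.006786 = 0.094620
P80 = (1/0.094620)² = 10.5686² = 111.69 µm

P80 = 111.7 µm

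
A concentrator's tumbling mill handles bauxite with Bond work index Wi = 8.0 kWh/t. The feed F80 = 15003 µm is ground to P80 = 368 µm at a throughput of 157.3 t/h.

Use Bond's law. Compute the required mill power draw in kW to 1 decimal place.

W = 10 Wi / √P80 − 10 Wi / √F80
W = 10·8.0·(1/√368 − 1/√15003) = 10·8.0·(0.043964) = 3.5172 kWh/t
Mill draw = 3.5172 × 157.3 = 553.2 kW

P = 553.2 kW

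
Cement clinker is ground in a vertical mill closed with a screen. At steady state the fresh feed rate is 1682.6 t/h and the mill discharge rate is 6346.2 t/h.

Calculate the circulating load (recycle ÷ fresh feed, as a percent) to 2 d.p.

CL = 277.17 %

Steady state: M = F + R.
R = M − F = 6346.2 − 1682.6 = 4663.6 t/h
CL = 100·R/F = 100·4663.6/1682.6 = 277.17 %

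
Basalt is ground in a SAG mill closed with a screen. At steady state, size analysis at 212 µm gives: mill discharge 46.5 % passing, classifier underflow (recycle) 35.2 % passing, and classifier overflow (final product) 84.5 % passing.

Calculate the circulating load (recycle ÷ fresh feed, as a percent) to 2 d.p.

CL = 336.28 %

Two-product formula at 212 µm:
(1+r)·d = r·u + o ⇒ r = (o−d)/(d−u)
r = (84.5 − 46.5)/(46.5 − 35.2) = 38.0/11.3 = 3.3628
CL = 100·r = 336.28 %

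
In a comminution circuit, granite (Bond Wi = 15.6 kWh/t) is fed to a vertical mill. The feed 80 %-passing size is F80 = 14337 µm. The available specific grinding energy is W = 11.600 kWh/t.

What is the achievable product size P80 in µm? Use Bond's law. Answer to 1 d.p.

P80 = 146.2 µm

W_Bond = 10·Wi·(1/√P₈₀ − 1/√F₈₀)
P80^-0.5 = F80^-0.5 + W/(10 Wi)
  = 11.6000/(10·15.6) + 1/√14337 = 0.074359 + 0.008352 = 0.082711
P80 = (1/0.082711)² = 12.0903² = 146.18 µm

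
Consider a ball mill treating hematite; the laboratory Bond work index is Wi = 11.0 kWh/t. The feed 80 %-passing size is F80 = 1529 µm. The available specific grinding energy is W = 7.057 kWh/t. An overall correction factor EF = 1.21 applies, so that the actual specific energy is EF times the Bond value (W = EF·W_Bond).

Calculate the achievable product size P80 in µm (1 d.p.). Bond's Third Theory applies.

P80 = 161.9 µm

W = 10 Wi / √P80 − 10 Wi / √F80
W_Bond = W / EF = 7.057 / 1.21 = 5.8322 kWh/t
P80^-0.5 = F80^-0.5 + W_Bond/(10 Wi)
  = 5.8322/(10·11.0) + 1/√1529 = 0.053020 + 0.025574 = 0.078594
P80 = (1/0.078594)² = 12.7236² = 161.89 µm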